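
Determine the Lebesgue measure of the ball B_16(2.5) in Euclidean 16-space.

Volume = π^{16/2}·(2.5)^16/Γ(9) = 30517578125·π^8/528482304 ≈ 547922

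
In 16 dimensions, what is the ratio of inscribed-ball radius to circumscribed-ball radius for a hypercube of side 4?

r_in / r_out = (4/2) / (4√16/2) = 1/√16 ≈ 0.25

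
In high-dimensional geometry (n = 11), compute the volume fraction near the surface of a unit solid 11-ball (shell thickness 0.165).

1 - (1-0.165)^11 ≈ 0.862421 ≈ 86.24%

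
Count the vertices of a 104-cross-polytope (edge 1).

An n-cross-polytope has 2n vertices; here n = 104, giving 208.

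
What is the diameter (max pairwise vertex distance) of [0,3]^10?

The space diagonal of an n-cube of side s is s√n. Here 3·√10 ≈ 9.48683.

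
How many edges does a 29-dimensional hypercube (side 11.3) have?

Number of 1-faces = C(29,1)·2^(29-1) = 29·268435456 = 7784628224.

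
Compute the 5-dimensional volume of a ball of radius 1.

V = 8·π^2/15 ≈ 5.26379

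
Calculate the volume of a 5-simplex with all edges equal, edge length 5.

Volume = 5^5 · √(6/2^5) / 5! ≈ 11.2764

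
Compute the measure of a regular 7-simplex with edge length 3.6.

Volume = 3.6^7 · √(8/2^7) / 7! ≈ 0.388711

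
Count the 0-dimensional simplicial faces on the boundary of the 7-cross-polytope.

f_0(7-orthoplex) = 2^1 · (7 choose 1) = 14.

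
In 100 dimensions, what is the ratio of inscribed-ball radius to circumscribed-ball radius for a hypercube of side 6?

r_in / r_out = (6/2) / (6√100/2) = 1/√100 ≈ 0.1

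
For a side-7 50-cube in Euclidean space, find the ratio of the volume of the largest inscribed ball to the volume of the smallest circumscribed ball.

The radii are 7/2 and 7√50/2, so the volume ratio is (1/√50)^50 = 50^{-50/2} ≈ 3.35544e-43.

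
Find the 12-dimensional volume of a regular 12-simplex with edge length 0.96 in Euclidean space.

For a regular n-simplex with edge a, V = (a^n / n!)·√((n+1)/2^n). With a=0.96, n=12: V ≈ 7.20625e-11.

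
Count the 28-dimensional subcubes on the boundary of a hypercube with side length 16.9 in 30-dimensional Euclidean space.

f_28(30-cube) = (30 choose 28) · 2^2 = 1740.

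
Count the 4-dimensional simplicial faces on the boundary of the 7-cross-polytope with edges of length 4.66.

Number of 4-faces = 2^(4+1) · C(7,4+1) = 32 · 21 = 672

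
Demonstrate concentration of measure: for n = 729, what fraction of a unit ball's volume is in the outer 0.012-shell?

1 - (1-0.012)^729 ≈ 0.999849 ≈ 99.9849%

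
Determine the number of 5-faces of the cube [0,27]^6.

An n-cube has C(n,k)·2^(n-k) k-faces. Here C(6,5)·2^1 = 6·2 = 12.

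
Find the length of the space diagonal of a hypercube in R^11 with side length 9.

Diagonal = √11 · 9 ≈ 29.8496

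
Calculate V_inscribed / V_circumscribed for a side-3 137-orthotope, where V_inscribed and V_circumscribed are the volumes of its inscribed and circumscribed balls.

V_in/V_out = n^(-n/2) = 137^(-137/2) ≈ 4.31163e-147.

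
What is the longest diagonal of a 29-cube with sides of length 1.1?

||(1.1,1.1,...,1.1)|| = √(29)·1.1 ≈ 5.92368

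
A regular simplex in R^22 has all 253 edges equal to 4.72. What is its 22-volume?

V = (4.72^22 / 22!) · √((22+1) / 2^22) ≈ 1.39795e-09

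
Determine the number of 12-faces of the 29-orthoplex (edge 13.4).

An n-cross-polytope has 2^(k+1)·C(n,k+1) k-faces. Here 2^13·C(29,13) = 8192·67863915 = 555941191680.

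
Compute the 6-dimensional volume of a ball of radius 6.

V = 7776·π^3 ≈ 241105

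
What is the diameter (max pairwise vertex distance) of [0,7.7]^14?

d = √(7.7² + 7.7² + ... + 7.7²) [14 terms] = √(14·7.7²) = 7.7√14 ≈ 28.8108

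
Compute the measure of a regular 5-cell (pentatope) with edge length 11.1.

V_4 = √(5) · 11.1^4 / (4! · 2^(4/2)) ≈ 353.595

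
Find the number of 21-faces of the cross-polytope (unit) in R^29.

Each 21-face is the convex hull of 22 vertices, one chosen as ±e_i from each of 22 distinct axes: 2^22·C(29,22) = 6546385797120.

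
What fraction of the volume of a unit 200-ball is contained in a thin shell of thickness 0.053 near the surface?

V(inner)/V(outer) = ((1-0.053)/1)^200 ≈ 1.862e-05, so the shell fraction is 0.999981.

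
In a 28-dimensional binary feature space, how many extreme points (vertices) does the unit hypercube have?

An n-cube has 2^n vertices; for n = 28 that is 2^28 = 268435456.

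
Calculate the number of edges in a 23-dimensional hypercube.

Number of 1-faces = C(23,1)·2^(23-1) = 23·4194304 = 96468992.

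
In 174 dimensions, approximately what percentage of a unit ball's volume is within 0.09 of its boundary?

1 - (1-0.09)^174 ≈ 0.9999999253 ≈ 99.999993%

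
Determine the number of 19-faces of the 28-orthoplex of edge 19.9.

An n-cross-polytope has 2^(k+1)·C(n,k+1) k-faces. Here 2^20·C(28,20) = 1048576·3108105 = 3259084308480.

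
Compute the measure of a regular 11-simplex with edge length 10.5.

For a regular n-simplex with edge a, V = (a^n / n!)·√((n+1)/2^n). With a=10.5, n=11: V ≈ 327.984.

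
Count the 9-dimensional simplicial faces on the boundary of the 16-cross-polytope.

Number of 9-faces = 2^(9+1) · C(16,9+1) = 1024 · 8008 = 8200192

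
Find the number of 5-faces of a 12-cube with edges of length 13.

Choose 5 of 12 axes to span the face (C(12,5) = 792 ways), then fix each of the remaining 7 coordinates at one of its two extreme values (2^7 = 128 ways): 792·128 = 101376.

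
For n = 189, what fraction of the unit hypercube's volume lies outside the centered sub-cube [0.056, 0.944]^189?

The inner cube has side 1-2·0.056 = 0.888 and volume (0.888)^189 ≈ 1.778e-10, so the shell holds 1 - 1.778e-10 of the volume.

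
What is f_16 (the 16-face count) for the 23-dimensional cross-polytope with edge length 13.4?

An n-cross-polytope has 2^(k+1)·C(n,k+1) k-faces. Here 2^17·C(23,17) = 131072·100947 = 13231325184.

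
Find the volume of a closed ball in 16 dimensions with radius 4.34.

V_16(4.34) = π^(16/2) · (4.34)^16 / Γ(16/2 + 1) ≈ 3.72833e+09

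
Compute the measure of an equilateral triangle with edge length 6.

Area = (√3/4) · 6² = 15.5885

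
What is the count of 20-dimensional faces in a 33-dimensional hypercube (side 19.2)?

Number of 20-faces = C(33,20) · 2^(33-20) = 573166440 · 8192 = 4695379476480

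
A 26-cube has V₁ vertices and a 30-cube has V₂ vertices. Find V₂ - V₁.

V₁ = 2^26 = 67108864. V₂ = 2^30 = 1073741824. V₂ - V₁ = 1006632960.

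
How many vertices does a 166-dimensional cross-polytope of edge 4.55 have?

The 166-dimensional cross-polytope has 2n = 2·166 = 332 vertices.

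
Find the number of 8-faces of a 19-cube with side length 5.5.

Choose 8 of 19 axes to span the face (C(19,8) = 75582 ways), then fix each of the remaining 11 coordinates at one of its two extreme values (2^11 = 2048 ways): 75582·2048 = 154791936.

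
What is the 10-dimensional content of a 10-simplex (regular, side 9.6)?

Volume = 9.6^10 · √(11/2^10) / 10! ≈ 189.887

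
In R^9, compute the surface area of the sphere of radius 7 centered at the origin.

S = n·V_n(r)/r = 9·V_9(7)/7 (volume-to-surface relation), giving 26353376·π^4/15 ≈ 1.71137e+08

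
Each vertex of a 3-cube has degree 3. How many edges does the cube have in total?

The 3-cube has n·2^(n-1) = 3·2^2 = 3·4 = 12 edges.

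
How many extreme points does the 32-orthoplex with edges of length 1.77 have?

The 32-dimensional cross-polytope has 2n = 2·32 = 64 vertices.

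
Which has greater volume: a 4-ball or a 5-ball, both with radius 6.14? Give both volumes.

V_4(6.14) ≈ 7013.64. V_5(6.14) ≈ 45934.6. The 5-ball is larger.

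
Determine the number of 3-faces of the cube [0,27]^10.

Number of 3-faces = C(10,3) · 2^(10-3) = 120 · 128 = 15360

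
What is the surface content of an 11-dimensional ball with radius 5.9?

S_11(5.9) = 2·π^(11/2)·(5.9)^10 / Γ(11/2) ≈ 1.0593e+09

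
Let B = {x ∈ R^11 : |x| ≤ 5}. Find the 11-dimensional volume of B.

V_11(5) = π^(11/2) · (5)^11 / Γ(11/2 + 1) = 625000000·π^5/2079 ≈ 9.19973e+07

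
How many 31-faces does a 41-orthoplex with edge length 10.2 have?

f_31(41-orthoplex) = 2^32 · (41 choose 32) = 1504714154039050240.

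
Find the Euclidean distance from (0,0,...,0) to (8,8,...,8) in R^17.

d = √(8² + 8² + ... + 8²) [17 terms] = √(17·8²) = 8√17 ≈ 32.9848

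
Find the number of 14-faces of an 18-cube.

Number of 14-faces = C(18,14) · 2^(18-14) = 3060 · 16 = 48960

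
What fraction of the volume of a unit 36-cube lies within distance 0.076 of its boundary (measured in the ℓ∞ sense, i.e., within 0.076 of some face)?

1 - (1 - 2·0.076)^36 = 1 - 0.848^36 ≈ 0.997356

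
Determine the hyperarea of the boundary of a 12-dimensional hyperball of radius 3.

|∂B_12(3)| = 59049·π^6/20 ≈ 2.83845e+06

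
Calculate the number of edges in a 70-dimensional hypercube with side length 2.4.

The 70-cube has n·2^(n-1) = 70·2^69 = 70·590295810358705651712 = 41320706725109395619840 edges.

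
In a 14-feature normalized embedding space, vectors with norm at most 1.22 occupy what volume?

Volume = π^{14/2}·(1.22)^14/Γ(8) ≈ 9.69742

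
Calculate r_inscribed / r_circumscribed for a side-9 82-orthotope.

r_in = 9/2 (half the side); r_out = 9√82/2 (half the diagonal). Ratio = 1/√82 ≈ 0.110432.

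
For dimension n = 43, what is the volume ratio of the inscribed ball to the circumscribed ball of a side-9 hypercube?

V_in/V_out = n^(-n/2) = 43^(-43/2) ≈ 7.59326e-36.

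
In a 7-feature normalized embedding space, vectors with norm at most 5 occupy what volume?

V = 250000·π^3/21 ≈ 369122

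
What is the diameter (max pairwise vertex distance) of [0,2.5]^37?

The space diagonal of an n-cube of side s is s√n. Here 2.5·√37 ≈ 15.2069.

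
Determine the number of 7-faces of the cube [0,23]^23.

An n-cube has C(n,k)·2^(n-k) k-faces. Here C(23,7)·2^16 = 245157·65536 = 16066609152.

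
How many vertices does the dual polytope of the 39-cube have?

The vertices are ±e_1, ..., ±e_39, so there are 2·39 = 78.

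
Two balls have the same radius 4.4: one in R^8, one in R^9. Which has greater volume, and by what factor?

V_8(4.4) ≈ 570177, V_9(4.4) ≈ 2.03888e+06. The 9-ball is larger by a factor of 3.576.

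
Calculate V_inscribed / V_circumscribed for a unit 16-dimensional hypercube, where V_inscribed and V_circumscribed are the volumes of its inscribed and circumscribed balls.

V_in/V_out = n^(-n/2) = 16^(-16/2) ≈ 2.32831e-10.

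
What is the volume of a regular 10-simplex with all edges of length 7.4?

For a regular n-simplex with edge a, V = (a^n / n!)·√((n+1)/2^n). With a=7.4, n=10: V ≈ 14.0637.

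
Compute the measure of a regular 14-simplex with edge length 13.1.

For a regular n-simplex with edge a, V = (a^n / n!)·√((n+1)/2^n). With a=13.1, n=14: V ≈ 1521.34.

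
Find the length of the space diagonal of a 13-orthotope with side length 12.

Diagonal = √13 · 12 ≈ 43.2666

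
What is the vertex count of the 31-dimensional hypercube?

Each vertex is a binary string of length 31, so there are 2^31 = 2147483648.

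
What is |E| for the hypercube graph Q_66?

Number of 1-faces = C(66,1)·2^(66-1) = 66·36893488147419103232 = 2434970217729660813312.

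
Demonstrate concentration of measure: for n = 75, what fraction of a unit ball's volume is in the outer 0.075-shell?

1 - (1-0.075)^75 ≈ 0.997112 ≈ 99.71%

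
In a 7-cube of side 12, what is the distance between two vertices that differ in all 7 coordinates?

||(12,12,...,12)|| = √(7)·12 ≈ 31.749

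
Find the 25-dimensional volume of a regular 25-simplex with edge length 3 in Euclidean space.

V_25 = √(26) · 3^25 / (25! · 2^(25/2)) ≈ 4.80836e-17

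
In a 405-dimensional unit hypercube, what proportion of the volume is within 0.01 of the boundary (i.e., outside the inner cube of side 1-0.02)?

The inner cube has side 1-2·0.01 = 0.98 and volume (0.98)^405 ≈ 0.0002796, so the shell holds 0.99972 of the volume.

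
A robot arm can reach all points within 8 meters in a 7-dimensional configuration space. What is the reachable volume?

Volume = π^{7/2}·(8)^7/Γ(9/2) = 33554432·π^3/105 ≈ 9.90855e+06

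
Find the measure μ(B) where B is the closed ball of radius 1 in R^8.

V_8(1) = π^(8/2) · (1)^8 / Γ(8/2 + 1) = π^4/24 ≈ 4.05871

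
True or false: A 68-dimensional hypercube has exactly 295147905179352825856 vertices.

True. The 68-cube has 2^68 = 295147905179352825856 vertices.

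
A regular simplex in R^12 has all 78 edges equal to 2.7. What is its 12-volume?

V_12 = √(13) · 2.7^12 / (12! · 2^(12/2)) ≈ 1.76531e-05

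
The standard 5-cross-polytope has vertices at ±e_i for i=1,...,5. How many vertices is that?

An n-cross-polytope has 2n vertices; here n = 5, giving 10.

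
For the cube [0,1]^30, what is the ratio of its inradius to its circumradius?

For an n-cube of any side s, the inradius is s/2 and the circumradius is s√n/2, so the ratio is 1/√30 ≈ 0.182574.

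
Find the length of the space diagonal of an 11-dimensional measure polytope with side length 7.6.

d = √(7.6² + 7.6² + ... + 7.6²) [11 terms] = √(11·7.6²) = 7.6√11 ≈ 25.2063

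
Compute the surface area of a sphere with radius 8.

The surface area of an n-ball is 2π^(n/2) r^(n-1) / Γ(n/2). For n=3, r=8: 4πr² = 4π·(8)² ≈ 804.248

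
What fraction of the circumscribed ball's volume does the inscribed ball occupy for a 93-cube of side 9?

V_in/V_out = n^(-n/2) = 93^(-93/2) ≈ 2.92108e-92.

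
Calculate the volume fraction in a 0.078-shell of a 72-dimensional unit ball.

Shell fraction = 1 - (1-0.078)^72 ≈ 0.997112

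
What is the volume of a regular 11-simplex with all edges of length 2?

V_11 = √(12) · 2^11 / (11! · 2^(11/2)) ≈ 3.92735e-06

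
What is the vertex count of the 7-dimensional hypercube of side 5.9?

An n-cube has 2^n vertices; for n = 7 that is 2^7 = 128.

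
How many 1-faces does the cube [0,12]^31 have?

Each of the 2^31 = 2147483648 vertices has degree 31; total edges = 31·2^31/2 = 33285996544.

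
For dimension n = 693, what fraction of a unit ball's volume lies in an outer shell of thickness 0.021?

1 - (1-0.021)^693 ≈ 0.9999995904 ≈ 99.999959%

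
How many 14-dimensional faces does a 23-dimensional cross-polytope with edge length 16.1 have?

f_14(23-orthoplex) = 2^15 · (23 choose 15) = 16066609152.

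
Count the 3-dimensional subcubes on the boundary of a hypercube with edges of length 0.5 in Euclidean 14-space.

f_3(14-cube) = (14 choose 3) · 2^11 = 745472.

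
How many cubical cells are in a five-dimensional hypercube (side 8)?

Number of 3-faces = C(5,3) · 2^(5-3) = 10 · 4 = 40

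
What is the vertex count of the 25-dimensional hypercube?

The 25-cube has 2^25 = 33554432 vertices.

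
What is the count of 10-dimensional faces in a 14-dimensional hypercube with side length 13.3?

An n-cube has C(n,k)·2^(n-k) k-faces. Here C(14,10)·2^4 = 1001·16 = 16016.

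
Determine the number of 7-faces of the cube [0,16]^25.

An n-cube has C(n,k)·2^(n-k) k-faces. Here C(25,7)·2^18 = 480700·262144 = 126012620800.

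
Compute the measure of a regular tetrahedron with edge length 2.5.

Volume = (√2/12) · 2.5³ = 1.84142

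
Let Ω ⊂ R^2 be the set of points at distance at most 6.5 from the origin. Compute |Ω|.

V_2(6.5) = π^(2/2) · (6.5)^2 / Γ(2/2 + 1) = 169·π/4 ≈ 132.732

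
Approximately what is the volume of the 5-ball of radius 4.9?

V_5(4.9) = π^(5/2) · (4.9)^5 / Γ(5/2 + 1) ≈ 14868.9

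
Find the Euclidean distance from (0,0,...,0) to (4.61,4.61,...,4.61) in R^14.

||(4.61,4.61,...,4.61)|| = √(14)·4.61 ≈ 17.249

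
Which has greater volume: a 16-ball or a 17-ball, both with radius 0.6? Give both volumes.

V_16(0.6) ≈ 6.63894e-05. V_17(0.6) ≈ 2.38634e-05. The 16-ball is larger.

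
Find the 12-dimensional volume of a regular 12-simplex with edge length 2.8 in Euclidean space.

V = (2.8^12 / 12!) · √((12+1) / 2^12) ≈ 2.73118e-05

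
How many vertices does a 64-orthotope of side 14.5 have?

Number of vertices = 2^64 = 18446744073709551616.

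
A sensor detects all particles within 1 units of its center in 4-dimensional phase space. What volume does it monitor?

V_4(1) = π^(4/2) · (1)^4 / Γ(4/2 + 1) = π^2/2 ≈ 4.9348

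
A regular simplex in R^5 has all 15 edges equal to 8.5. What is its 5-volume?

Volume = 8.5^5 · √(6/2^5) / 5! ≈ 160.108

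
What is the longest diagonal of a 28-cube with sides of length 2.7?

Diagonal = √28 · 2.7 ≈ 14.2871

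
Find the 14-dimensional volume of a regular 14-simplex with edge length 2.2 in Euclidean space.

V_14 = √(15) · 2.2^14 / (14! · 2^(14/2)) ≈ 2.15946e-08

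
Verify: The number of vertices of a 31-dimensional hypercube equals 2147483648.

True. The 31-cube has 2^31 = 2147483648 vertices.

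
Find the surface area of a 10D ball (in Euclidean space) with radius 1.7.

S = n·V_n(r)/r = 10·V_10(1.7)/1.7 (volume-to-surface relation), giving 3024.19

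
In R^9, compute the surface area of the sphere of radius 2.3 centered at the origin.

|∂B_9(2.3)| ≈ 23247.9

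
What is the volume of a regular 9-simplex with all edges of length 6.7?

Volume = 6.7^9 · √(10/2^9) / 9! ≈ 10.4779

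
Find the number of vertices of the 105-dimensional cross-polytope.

The 105-dimensional cross-polytope has 2n = 2·105 = 210 vertices.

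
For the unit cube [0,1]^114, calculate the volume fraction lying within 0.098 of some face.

The inner cube has side 1-2·0.098 = 0.804 and volume (0.804)^114 ≈ 1.582e-11, so the shell holds 1 - 1.582e-11 of the volume.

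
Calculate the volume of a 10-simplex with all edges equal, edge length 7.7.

V_10 = √(11) · 7.7^10 / (10! · 2^(10/2)) ≈ 20.9262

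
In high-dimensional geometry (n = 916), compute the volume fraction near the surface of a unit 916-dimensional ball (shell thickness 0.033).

1 - (1-0.033)^916 ≈ 1 - 4.474e-14 ≈ (100 - 4.47e-12)%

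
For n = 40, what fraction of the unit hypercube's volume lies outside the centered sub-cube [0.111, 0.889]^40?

Shell fraction = 1 - (1-0.222)^40 ≈ 0.999956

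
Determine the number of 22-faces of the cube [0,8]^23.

Number of 22-faces = C(23,22) · 2^(23-22) = 23 · 2 = 46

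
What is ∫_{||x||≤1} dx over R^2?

V_2(1) = π^(2/2) · (1)^2 / Γ(2/2 + 1) = π ≈ 3.14159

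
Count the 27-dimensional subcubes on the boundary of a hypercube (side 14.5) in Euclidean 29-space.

Choose 27 of 29 axes to span the face (C(29,27) = 406 ways), then fix each of the remaining 2 coordinates at one of its two extreme values (2^2 = 4 ways): 406·4 = 1624.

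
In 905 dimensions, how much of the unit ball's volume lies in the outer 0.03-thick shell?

Shell fraction = 1 - (1-0.03)^905 ≈ 1 - 1.068e-12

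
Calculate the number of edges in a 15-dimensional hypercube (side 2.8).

An n-cube has n·2^(n-1) edges. With n = 15: 15·16384 = 245760.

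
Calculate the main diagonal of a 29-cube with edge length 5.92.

||(5.92,5.92,...,5.92)|| = √(29)·5.92 ≈ 31.8802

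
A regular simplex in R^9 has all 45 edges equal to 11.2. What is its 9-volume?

V_9 = √(10) · 11.2^9 / (9! · 2^(9/2)) ≈ 1067.98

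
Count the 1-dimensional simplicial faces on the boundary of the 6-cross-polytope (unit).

An n-cross-polytope has 2^(k+1)·C(n,k+1) k-faces. Here 2^2·C(6,2) = 4·15 = 60.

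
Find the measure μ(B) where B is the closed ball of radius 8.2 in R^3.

V_3(8.2) = π^(3/2) · (8.2)^3 / Γ(3/2 + 1) ≈ 2309.56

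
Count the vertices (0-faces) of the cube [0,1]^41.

Each vertex is a binary string of length 41, so there are 2^41 = 2199023255552.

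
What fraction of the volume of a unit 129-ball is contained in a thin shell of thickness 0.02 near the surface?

V(inner)/V(outer) = ((1-0.02)/1)^129 ≈ 0.07382, so the shell fraction is 0.926182.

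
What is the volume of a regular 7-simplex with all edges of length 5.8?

For a regular n-simplex with edge a, V = (a^n / n!)·√((n+1)/2^n). With a=5.8, n=7: V ≈ 10.9523.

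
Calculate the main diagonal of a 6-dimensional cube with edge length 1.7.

Diagonal = √6 · 1.7 ≈ 4.16413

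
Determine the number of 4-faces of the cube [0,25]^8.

Choose 4 of 8 axes to span the face (C(8,4) = 70 ways), then fix each of the remaining 4 coordinates at one of its two extreme values (2^4 = 16 ways): 70·16 = 1120.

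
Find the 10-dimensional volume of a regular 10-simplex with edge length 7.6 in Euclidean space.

For a regular n-simplex with edge a, V = (a^n / n!)·√((n+1)/2^n). With a=7.6, n=10: V ≈ 18.362.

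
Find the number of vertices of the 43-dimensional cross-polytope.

The vertices are ±e_1, ..., ±e_43, so there are 2·43 = 86.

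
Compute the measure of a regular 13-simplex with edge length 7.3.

For a regular n-simplex with edge a, V = (a^n / n!)·√((n+1)/2^n). With a=7.3, n=13: V ≈ 1.10991.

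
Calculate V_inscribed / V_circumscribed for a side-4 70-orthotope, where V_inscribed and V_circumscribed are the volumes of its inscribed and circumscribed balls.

V_in/V_out = n^(-n/2) = 70^(-70/2) ≈ 2.63979e-65.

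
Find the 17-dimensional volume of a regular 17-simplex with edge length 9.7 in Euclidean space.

V = (9.7^17 / 17!) · √((17+1) / 2^17) ≈ 1.96305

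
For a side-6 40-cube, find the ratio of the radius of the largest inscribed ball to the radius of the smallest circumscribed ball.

Ratio = (s/2)/(s√40/2) = 40^(-1/2) ≈ 0.158114.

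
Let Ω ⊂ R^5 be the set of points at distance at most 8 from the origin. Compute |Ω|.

V = 262144·π^2/15 ≈ 172484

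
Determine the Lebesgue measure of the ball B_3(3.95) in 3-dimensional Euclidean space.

Volume = π^{3/2}·(3.95)^3/Γ(5/2) ≈ 258.155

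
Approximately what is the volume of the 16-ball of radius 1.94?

Volume = π^{16/2}·(1.94)^16/Γ(9) ≈ 9473.41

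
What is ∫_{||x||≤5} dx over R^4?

V_4(5) = π^(4/2) · (5)^4 / Γ(4/2 + 1) = 625·π^2/2 ≈ 3084.25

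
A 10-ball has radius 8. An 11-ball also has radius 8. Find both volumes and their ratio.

V_10(8) ≈ 2.73822e+09. V_11(8) ≈ 1.61843e+10. Ratio V_10/V_11 ≈ 0.1692.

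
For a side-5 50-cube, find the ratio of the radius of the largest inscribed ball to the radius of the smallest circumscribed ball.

Ratio = (s/2)/(s√50/2) = 50^(-1/2) ≈ 0.141421.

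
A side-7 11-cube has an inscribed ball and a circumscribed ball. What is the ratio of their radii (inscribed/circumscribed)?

For an n-cube of any side s, the inradius is s/2 and the circumradius is s√n/2, so the ratio is 1/√11 ≈ 0.301511.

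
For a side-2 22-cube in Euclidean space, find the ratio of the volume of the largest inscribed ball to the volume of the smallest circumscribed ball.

The radii are 2/2 and 2√22/2, so the volume ratio is (1/√22)^22 = 22^{-22/2} ≈ 1.7114e-15.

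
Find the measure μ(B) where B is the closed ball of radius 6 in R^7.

V_7(6) = π^(7/2) · (6)^7 / Γ(7/2 + 1) = 1492992·π^3/35 ≈ 1.32263e+06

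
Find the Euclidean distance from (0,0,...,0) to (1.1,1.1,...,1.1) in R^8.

||(1.1,1.1,...,1.1)|| = √(8)·1.1 ≈ 3.11127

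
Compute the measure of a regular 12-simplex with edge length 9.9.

V_12 = √(13) · 9.9^12 / (12! · 2^(12/2)) ≈ 104.25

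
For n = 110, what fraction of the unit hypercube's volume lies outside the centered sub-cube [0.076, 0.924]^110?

1 - (1 - 2·0.076)^110 = 1 - 0.848^110 ≈ 0.9999999867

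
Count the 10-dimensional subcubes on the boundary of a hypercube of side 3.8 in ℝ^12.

Number of 10-faces = C(12,10) · 2^(12-10) = 66 · 4 = 264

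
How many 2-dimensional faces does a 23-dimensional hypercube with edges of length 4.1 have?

Choose 2 of 23 axes to span the face (C(23,2) = 253 ways), then fix each of the remaining 21 coordinates at one of its two extreme values (2^21 = 2097152 ways): 253·2097152 = 530579456.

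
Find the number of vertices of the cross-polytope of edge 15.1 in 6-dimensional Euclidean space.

f_0(6-orthoplex) = 2^1 · (6 choose 1) = 12.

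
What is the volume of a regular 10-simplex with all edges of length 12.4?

For a regular n-simplex with edge a, V = (a^n / n!)·√((n+1)/2^n). With a=12.4, n=10: V ≈ 2454.71.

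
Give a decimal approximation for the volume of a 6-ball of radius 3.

The n-ball volume is π^(n/2)·r^n/Γ(n/2+1). With n=6, r=3: V = 243·π^3/2 ≈ 3767.26.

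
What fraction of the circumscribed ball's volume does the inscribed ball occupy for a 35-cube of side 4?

The radii are 4/2 and 4√35/2, so the volume ratio is (1/√35)^35 = 35^{-35/2} ≈ 9.52378e-28.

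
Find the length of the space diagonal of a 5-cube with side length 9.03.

Diagonal = √5 · 9.03 ≈ 20.1917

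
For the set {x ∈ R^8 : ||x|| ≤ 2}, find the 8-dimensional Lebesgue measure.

Volume = π^{8/2}·(2)^8/Γ(5) = 32·π^4/3 ≈ 1039.03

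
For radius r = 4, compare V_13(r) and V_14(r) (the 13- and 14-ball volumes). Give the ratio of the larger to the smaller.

V_13(4) ≈ 6.11113e+07, V_14(4) ≈ 1.60864e+08. The 14-ball is larger by a factor of 2.632.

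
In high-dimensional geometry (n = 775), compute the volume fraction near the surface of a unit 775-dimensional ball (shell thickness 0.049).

1 - (1-0.049)^775 ≈ 1 - 1.23e-17 ≈ 100.000000%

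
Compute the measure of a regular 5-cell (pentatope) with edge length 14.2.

V = (14.2^4 / 4!) · √((4+1) / 2^4) ≈ 947.037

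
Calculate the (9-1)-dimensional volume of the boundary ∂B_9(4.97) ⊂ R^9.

S = n·V_n(r)/r = 9·V_9(4.97)/4.97 (volume-to-surface relation), giving 1.10512e+07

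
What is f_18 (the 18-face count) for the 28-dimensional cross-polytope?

Number of 18-faces = 2^(18+1) · C(28,18+1) = 524288 · 6906900 = 3621204787200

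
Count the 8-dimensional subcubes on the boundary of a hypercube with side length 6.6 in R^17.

An n-cube has C(n,k)·2^(n-k) k-faces. Here C(17,8)·2^9 = 24310·512 = 12446720.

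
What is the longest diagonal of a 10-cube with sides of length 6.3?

||(6.3,6.3,...,6.3)|| = √(10)·6.3 ≈ 19.9223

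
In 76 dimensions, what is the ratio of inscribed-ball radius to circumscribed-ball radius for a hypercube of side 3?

Ratio = (s/2)/(s√76/2) = 76^(-1/2) ≈ 0.114708.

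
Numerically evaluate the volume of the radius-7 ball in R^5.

Volume = π^{5/2}·(7)^5/Γ(7/2) = 134456·π^2/15 ≈ 88468.5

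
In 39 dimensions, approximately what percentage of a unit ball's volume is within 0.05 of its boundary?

1 - (1-0.05)^39 ≈ 0.864724 ≈ 86.47%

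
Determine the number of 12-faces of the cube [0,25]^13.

Number of 12-faces = C(13,12) · 2^(13-12) = 13 · 2 = 26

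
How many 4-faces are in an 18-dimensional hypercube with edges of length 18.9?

Number of 4-faces = C(18,4) · 2^(18-4) = 3060 · 16384 = 50135040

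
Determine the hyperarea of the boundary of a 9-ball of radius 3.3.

|∂B_9(3.3)| ≈ 417515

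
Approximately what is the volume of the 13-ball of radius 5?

V = 31250000000·π^6/27027 ≈ 1.11161e+09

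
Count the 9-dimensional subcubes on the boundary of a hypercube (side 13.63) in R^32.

Number of 9-faces = C(32,9) · 2^(32-9) = 28048800 · 8388608 = 235290388070400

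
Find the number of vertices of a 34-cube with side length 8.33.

An n-cube has 2^n vertices; for n = 34 that is 2^34 = 17179869184.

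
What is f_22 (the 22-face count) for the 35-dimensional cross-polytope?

Number of 22-faces = 2^(22+1) · C(35,22+1) = 8388608 · 834451800 = 6999889045094400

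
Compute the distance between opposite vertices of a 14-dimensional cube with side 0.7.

d = √(0.7² + 0.7² + ... + 0.7²) [14 terms] = √(14·0.7²) = 0.7√14 ≈ 2.61916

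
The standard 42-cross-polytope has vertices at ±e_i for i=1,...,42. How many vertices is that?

An n-cross-polytope has 2n vertices; here n = 42, giving 84.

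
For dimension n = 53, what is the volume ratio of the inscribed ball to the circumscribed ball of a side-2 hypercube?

V_in/V_out = n^(-n/2) = 53^(-53/2) ≈ 2.02623e-46.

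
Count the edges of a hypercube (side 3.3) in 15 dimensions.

Number of 1-faces = C(15,1)·2^(15-1) = 15·16384 = 245760.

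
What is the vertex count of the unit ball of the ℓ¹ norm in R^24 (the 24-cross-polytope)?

An n-cross-polytope has 2n vertices; here n = 24, giving 48.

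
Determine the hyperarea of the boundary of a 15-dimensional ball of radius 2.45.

The surface area of an n-ball is 2π^(n/2) r^(n-1) / Γ(n/2). For n=15, r=2.45: 1.60637e+06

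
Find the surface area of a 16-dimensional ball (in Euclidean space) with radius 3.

The surface area of an n-ball is 2π^(n/2) r^(n-1) / Γ(n/2). For n=16, r=3: 1594323·π^8/280 ≈ 5.40278e+07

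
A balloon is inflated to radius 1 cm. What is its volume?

V = 4·π/3 ≈ 4.18879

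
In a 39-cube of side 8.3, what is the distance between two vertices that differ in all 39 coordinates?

||(8.3,8.3,...,8.3)|| = √(39)·8.3 ≈ 51.8335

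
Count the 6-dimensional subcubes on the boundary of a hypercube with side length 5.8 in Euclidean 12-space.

An n-cube has C(n,k)·2^(n-k) k-faces. Here C(12,6)·2^6 = 924·64 = 59136.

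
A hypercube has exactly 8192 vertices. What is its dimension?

The n-cube has 2^n vertices, and 8192 = 2^13, so n = 13.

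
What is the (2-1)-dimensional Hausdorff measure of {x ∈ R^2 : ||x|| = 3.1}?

S = n·V_n(r)/r = 2·V_2(3.1)/3.1 (volume-to-surface relation), giving 2πr = 2π·3.1 ≈ 19.4779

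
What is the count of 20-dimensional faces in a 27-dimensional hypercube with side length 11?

Number of 20-faces = C(27,20) · 2^(27-20) = 888030 · 128 = 113667840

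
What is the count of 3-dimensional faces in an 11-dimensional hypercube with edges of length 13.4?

f_3(11-cube) = (11 choose 3) · 2^8 = 42240.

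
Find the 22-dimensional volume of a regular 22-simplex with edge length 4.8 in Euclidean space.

V = (4.8^22 / 22!) · √((22+1) / 2^22) ≈ 2.02337e-09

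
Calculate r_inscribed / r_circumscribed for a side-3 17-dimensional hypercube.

r_in / r_out = (3/2) / (3√17/2) = 1/√17 ≈ 0.242536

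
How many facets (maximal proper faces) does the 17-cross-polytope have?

An n-cross-polytope has 2^(k+1)·C(n,k+1) k-faces. Here 2^17·C(17,17) = 131072·1 = 131072.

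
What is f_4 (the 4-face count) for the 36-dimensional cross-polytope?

An n-cross-polytope has 2^(k+1)·C(n,k+1) k-faces. Here 2^5·C(36,5) = 32·376992 = 12063744.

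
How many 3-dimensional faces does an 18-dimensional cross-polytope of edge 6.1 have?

An n-cross-polytope has 2^(k+1)·C(n,k+1) k-faces. Here 2^4·C(18,4) = 16·3060 = 48960.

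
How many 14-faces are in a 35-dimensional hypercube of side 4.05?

Choose 14 of 35 axes to span the face (C(35,14) = 2319959400 ways), then fix each of the remaining 21 coordinates at one of its two extreme values (2^21 = 2097152 ways): 2319959400·2097152 = 4865307495628800.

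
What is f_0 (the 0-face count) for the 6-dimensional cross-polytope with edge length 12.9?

Number of 0-faces = 2^(0+1) · C(6,0+1) = 2 · 6 = 12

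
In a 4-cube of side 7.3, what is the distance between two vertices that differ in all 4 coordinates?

The space diagonal of an n-cube of side s is s√n. Here 7.3·√4 = 14.6.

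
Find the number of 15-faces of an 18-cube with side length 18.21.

f_15(18-cube) = (18 choose 15) · 2^3 = 6528.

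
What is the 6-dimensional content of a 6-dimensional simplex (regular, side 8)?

V_6 = √(7) · 8^6 / (6! · 2^(6/2)) ≈ 120.411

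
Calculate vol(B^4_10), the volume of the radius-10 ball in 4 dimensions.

The n-ball volume is π^(n/2)·r^n/Γ(n/2+1). With n=4, r=10: V = 5000·π^2 ≈ 49348.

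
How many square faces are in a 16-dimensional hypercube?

Choose 2 of 16 axes to span the face (C(16,2) = 120 ways), then fix each of the remaining 14 coordinates at one of its two extreme values (2^14 = 16384 ways): 120·16384 = 1966080.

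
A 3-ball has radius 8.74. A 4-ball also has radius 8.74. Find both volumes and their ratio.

V_3(8.74) ≈ 2796.55. V_4(8.74) ≈ 28794.9. Ratio V_3/V_4 ≈ 0.09712.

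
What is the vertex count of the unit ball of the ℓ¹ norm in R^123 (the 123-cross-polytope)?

The 123-dimensional cross-polytope has 2n = 2·123 = 246 vertices.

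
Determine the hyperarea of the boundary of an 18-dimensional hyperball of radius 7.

The surface area of an n-ball is 2π^(n/2) r^(n-1) / Γ(n/2). For n=18, r=7: 33232930569601·π^9/2880 ≈ 3.43974e+14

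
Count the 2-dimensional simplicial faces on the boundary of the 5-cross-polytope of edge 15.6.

f_2(5-orthoplex) = 2^3 · (5 choose 3) = 80.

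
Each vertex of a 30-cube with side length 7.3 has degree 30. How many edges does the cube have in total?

Each of the 2^30 = 1073741824 vertices has degree 30; total edges = 30·2^30/2 = 16106127360.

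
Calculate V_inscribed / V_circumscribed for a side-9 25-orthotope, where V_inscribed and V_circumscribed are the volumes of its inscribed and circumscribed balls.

Volume scales as r^n, and r_in/r_out = 1/√25, giving (1/√25)^25 ≈ 3.35544e-18.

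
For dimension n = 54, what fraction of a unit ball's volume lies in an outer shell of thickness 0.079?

1 - (1-0.079)^54 ≈ 0.98825 ≈ 98.83%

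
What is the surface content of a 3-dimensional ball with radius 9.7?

S_3(9.7) = 2·π^(3/2)·(9.7)^2 / Γ(3/2) = 4πr² = 4π·(9.7)² ≈ 1182.37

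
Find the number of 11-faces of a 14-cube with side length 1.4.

Number of 11-faces = C(14,11) · 2^(14-11) = 364 · 8 = 2912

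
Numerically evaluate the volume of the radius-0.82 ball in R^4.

The n-ball volume is π^(n/2)·r^n/Γ(n/2+1). With n=4, r=0.82: V ≈ 2.23113.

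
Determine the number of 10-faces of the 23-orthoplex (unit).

f_10(23-orthoplex) = 2^11 · (23 choose 11) = 2769055744.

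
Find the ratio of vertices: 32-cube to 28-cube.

The 32-cube has 2^32 = 4294967296 vertices. The 28-cube has 2^28 = 268435456 vertices. Ratio: 4294967296/268435456 = 16.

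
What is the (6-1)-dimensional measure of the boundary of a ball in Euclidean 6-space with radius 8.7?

S = n·V_n(r)/r = 6·V_6(8.7)/8.7 (volume-to-surface relation), giving 1.54542e+06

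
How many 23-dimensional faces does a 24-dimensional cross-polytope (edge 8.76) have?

Number of 23-faces = 2^(23+1) · C(24,23+1) = 16777216 · 1 = 16777216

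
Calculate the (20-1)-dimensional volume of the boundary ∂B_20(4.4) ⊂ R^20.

S = n·V_n(r)/r = 20·V_20(4.4)/4.4 (volume-to-surface relation), giving 8.67694e+11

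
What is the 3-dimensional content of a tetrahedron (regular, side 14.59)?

Volume = (√2/12) · 14.59³ = 366.016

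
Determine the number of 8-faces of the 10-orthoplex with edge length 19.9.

Number of 8-faces = 2^(8+1) · C(10,8+1) = 512 · 10 = 5120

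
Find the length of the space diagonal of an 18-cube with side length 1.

The space diagonal of an n-cube of side s is s√n. Here 1·√18 ≈ 4.24264.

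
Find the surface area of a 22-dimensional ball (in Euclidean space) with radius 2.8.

The surface area of an n-ball is 2π^(n/2) r^(n-1) / Γ(n/2). For n=22, r=2.8: 3.98322e+08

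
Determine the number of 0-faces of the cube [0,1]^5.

f_0(5-cube) = (5 choose 0) · 2^5 = 32.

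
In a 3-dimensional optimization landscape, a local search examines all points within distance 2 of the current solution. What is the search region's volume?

The n-ball volume is π^(n/2)·r^n/Γ(n/2+1). With n=3, r=2: V = 32·π/3 ≈ 33.5103.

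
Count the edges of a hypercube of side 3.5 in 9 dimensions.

An n-cube has n·2^(n-1) edges. With n = 9: 9·256 = 2304.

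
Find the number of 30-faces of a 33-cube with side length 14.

f_30(33-cube) = (33 choose 30) · 2^3 = 43648.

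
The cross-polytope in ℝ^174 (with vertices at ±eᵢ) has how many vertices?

The vertices are ±e_1, ..., ±e_174, so there are 2·174 = 348.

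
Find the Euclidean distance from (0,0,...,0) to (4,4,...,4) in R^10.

Diagonal = √10 · 4 ≈ 12.6491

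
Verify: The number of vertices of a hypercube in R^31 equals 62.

False. The 31-cube has 2^31 = 2147483648 vertices.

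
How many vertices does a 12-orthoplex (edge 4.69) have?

Number of 0-faces = 2^(0+1) · C(12,0+1) = 2 · 12 = 24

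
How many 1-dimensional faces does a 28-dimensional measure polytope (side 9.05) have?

An n-cube has C(n,k)·2^(n-k) k-faces. Here C(28,1)·2^27 = 28·134217728 = 3758096384.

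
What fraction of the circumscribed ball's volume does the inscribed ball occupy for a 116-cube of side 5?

Volume scales as r^n, and r_in/r_out = 1/√116, giving (1/√116)^116 ≈ 1.82573e-120.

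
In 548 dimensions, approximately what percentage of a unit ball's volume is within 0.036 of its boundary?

1 - (1-0.036)^548 ≈ 0.9999999981 ≈ (100 - 1.88e-07)%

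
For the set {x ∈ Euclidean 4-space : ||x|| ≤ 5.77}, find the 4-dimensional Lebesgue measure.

The n-ball volume is π^(n/2)·r^n/Γ(n/2+1). With n=4, r=5.77: V ≈ 5469.82.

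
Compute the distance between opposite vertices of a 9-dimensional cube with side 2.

The space diagonal of an n-cube of side s is s√n. Here 2·√9 = 6.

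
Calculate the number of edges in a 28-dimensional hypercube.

Number of 1-faces = C(28,1)·2^(28-1) = 28·134217728 = 3758096384.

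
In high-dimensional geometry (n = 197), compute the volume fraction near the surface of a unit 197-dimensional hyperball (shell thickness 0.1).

1 - (1-0.1)^197 ≈ 0.999999999 ≈ (100 - 9.68e-08)%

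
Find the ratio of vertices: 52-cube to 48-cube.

The 52-cube has 2^52 = 4503599627370496 vertices. The 48-cube has 2^48 = 281474976710656 vertices. Ratio: 4503599627370496/281474976710656 = 16.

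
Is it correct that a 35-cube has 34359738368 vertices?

True. The 35-cube has 2^35 = 34359738368 vertices.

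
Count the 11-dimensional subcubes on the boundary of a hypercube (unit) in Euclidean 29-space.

Number of 11-faces = C(29,11) · 2^(29-11) = 34597290 · 262144 = 9069471989760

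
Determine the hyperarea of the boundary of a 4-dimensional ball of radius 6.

|∂B_4(6)| = 432·π^2 ≈ 4263.67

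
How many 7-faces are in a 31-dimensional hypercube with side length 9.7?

f_7(31-cube) = (31 choose 7) · 2^24 = 44116947763200.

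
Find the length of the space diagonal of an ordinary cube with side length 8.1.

||(8.1,8.1,...,8.1)|| = √(3)·8.1 ≈ 14.0296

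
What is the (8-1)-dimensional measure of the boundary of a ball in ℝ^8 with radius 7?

S = n·V_n(r)/r = 8·V_8(7)/7 (volume-to-surface relation), giving 823543·π^4/3 ≈ 2.67402e+07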